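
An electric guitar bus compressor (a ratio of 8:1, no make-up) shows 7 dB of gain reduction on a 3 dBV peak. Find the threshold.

Gain reduction = 3 − (-4) = 7 dB; output overshoot = GR / (R − 1) = 7 / 7 = 1 dB.
Threshold = output − output overshoot = -4 − 1 = -5 dBV.

-5 dBV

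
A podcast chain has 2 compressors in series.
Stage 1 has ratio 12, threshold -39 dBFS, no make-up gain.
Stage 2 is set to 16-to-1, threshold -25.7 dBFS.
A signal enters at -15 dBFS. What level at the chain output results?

Stage 1: 24 dB above -39 dBFS, reduced 12:1 to 2 dB above → -37 dBFS.
Stage 2: -37 dBFS is at or below the -25.7 dBFS threshold — no compression; output -37 dBFS.

-37 dBFS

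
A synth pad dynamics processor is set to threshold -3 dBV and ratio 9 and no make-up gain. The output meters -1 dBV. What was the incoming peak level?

That's 2 dB above the -3 dBV threshold.
Undo the ratio: input overshoot = 2 × 9 = 18 dB, giving input = 15 dBV.

15 dBV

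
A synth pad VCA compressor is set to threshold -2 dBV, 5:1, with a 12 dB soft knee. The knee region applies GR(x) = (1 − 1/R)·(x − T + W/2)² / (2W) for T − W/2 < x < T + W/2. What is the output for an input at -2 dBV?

x − T + W/2 = -2 − (-2) + 6 = 6.
GR = (1 − 1/5) × 6² / 24 = 0.8 × 36 / 24 = 1.2 dB.
Output = -2 − 1.2 = -3.2 dBV.

-3.2 dBV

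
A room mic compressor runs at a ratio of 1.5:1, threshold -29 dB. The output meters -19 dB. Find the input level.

-14 dB

The compressed level sits -19 − (-29) = 10 dB over threshold.
Before 1.5:1 compression the overshoot was 10 × 1.5 = 15 dB, so input = -29 + 15 = -14 dB.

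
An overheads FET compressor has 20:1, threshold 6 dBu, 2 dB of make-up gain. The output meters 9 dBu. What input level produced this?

Remove make-up: 9 − 2 = 7 dBu.
Post-compression overshoot = 7 − 6 = 1 dB.
Before 20:1 compression the overshoot was 1 × 20 = 20 dB, so input = 6 + 20 = 26 dBu.

26 dBu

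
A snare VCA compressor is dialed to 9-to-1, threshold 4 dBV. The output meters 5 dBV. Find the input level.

Post-compression overshoot = 5 − 4 = 1 dB.
Undo the ratio: input overshoot = 1 × 9 = 9 dB, giving input = 13 dBV.

13 dBV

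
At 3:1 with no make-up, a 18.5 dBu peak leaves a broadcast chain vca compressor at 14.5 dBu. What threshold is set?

Let T be the threshold. Output overshoot = (input overshoot)/R, so 14.5 − T = (18.5 − T)/3.
3·(14.5 − T) = 18.5 − T → 2·T = 43.5 − 18.5 = 25.
T = 25/2 = 12.5 dBu.

12.5 dBu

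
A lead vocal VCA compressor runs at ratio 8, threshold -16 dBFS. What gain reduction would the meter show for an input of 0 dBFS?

14 dB

Overshoot = 0 − (-16) = 16 dB.
At 8:1, output sits 16/8 = 2 dB above threshold.
GR = overshoot in − overshoot out = 16 − 2 = 14 dB.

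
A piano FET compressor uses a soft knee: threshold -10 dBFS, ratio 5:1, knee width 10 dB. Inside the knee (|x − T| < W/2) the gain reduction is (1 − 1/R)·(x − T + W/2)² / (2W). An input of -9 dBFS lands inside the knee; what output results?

x − T + W/2 = -9 − (-10) + 5 = 6.
GR = (1 − 1/5) × 6² / 20 = 0.8 × 36 / 20 = 1.44 dB.
Output = -9 − 1.44 = -10.44 dBFS.

-10.44 dBFS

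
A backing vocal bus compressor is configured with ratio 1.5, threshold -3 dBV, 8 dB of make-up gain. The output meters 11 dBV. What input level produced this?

6 dBV

Stripping the +8 dB make-up gives 3 dBV at the gain stage.
The compressed level sits 3 − (-3) = 6 dB over threshold.
Before 1.5:1 compression the overshoot was 6 × 1.5 = 9 dB, so input = -3 + 9 = 6 dBV.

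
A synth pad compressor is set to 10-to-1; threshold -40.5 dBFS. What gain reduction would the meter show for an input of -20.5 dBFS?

18 dB

Overshoot = -20.5 − (-40.5) = 20 dB.
A 10:1 ratio leaves 2 dB of that excess.
Gain reduction = 20 − 2 = 18 dB.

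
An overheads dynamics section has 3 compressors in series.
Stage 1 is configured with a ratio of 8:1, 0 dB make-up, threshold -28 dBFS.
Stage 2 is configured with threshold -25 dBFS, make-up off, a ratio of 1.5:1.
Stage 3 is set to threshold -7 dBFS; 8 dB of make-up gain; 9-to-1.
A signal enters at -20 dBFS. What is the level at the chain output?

-19 dBFS

Stage 1: overshoot 8 dB → 8/8 = 1 dB → -27 dBFS.
Stage 2: -27 dBFS ≤ -25 dBFS, so stage 2 doesn't engage; output -27 dBFS.
Stage 3: -27 dBFS ≤ -7 dBFS, so stage 3 doesn't engage; make-up brings it to -19 dBFS.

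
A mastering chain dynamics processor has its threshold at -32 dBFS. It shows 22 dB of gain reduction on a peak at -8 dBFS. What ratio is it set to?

12:1

Input overshoot = -8 − (-32) = 24 dB.
Output overshoot = 24 − 22 = 2 dB.
Ratio = input overshoot / output overshoot = 24 / 2 = 12.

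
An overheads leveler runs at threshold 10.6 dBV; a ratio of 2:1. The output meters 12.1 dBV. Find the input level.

The compressed level sits 12.1 − 10.6 = 1.5 dB over threshold.
Input overshoot = R × output overshoot = 3 dB → input = 10.6 + 3 = 13.6 dBV.

13.6 dBV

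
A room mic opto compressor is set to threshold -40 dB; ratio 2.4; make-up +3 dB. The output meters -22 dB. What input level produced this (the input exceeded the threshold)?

Stripping the +3 dB make-up gives -25 dB at the gain stage.
Post-compression overshoot = -25 − (-40) = 15 dB.
Input overshoot = R × output overshoot = 36 dB → input = -40 + 36 = -4 dB.

-4 dB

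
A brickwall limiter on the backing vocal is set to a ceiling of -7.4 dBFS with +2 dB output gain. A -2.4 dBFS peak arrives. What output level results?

-5.4 dBFS

A brickwall limiter is an ∞:1 compressor: any input above the ceiling is clamped to -7.4 dBFS.
Output gain then adds 2 dB: -7.4 + 2 = -5.4 dBFS.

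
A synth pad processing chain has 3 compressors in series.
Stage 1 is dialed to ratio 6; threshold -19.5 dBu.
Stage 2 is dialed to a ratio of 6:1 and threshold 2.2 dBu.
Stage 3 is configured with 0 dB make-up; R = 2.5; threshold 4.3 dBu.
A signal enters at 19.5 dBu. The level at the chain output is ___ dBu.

Stage 1: 39 dB above -19.5 dBu, reduced 6:1 to 6.5 dB above → -13 dBu.
Stage 2: -13 dBu ≤ 2.2 dBu, so stage 2 doesn't engage; output -13 dBu.
Stage 3: -13 dBu ≤ 4.3 dBu, so stage 3 doesn't engage; output -13 dBu.

-13 dBu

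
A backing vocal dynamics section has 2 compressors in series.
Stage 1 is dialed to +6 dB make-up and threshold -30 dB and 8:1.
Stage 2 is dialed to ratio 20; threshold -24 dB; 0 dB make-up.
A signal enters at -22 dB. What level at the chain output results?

Stage 1: 8 dB above -30 dB, reduced 8:1 to 1 dB above → -29 dB; +6 dB make-up → -23 dB.
Stage 2: 1 dB above -24 dB, reduced 20:1 to 0.05 dB above → -23.95 dB.

-23.95 dB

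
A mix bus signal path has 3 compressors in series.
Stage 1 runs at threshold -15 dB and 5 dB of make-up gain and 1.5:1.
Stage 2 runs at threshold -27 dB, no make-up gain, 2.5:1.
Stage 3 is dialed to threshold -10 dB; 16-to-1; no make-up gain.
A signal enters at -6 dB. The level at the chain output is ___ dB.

-17.8 dB

Stage 1: overshoot 9 dB → 9/1.5 = 6 dB → -9 dB; +5 dB make-up → -4 dB.
Stage 2: overshoot 23 dB → 23/2.5 = 9.2 dB → -17.8 dB.
Stage 3: below threshold (-17.8 ≤ -10); passes unchanged; output -17.8 dB.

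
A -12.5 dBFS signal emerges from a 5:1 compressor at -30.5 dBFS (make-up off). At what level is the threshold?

Gain reduction = -12.5 − (-30.5) = 18 dB; output overshoot = GR / (R − 1) = 18 / 4 = 4.5 dB.
Threshold = output − output overshoot = -30.5 − 4.5 = -35 dBFS.

-35 dBFS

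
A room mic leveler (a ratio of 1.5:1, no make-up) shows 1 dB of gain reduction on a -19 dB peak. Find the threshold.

-22 dB

Let T be the threshold. Output overshoot = (input overshoot)/R, so -20 − T = (-19 − T)/1.5.
1.5·(-20 − T) = -19 − T → 0.5·T = -30 − (-19) = -11.
T = -11/0.5 = -22 dB.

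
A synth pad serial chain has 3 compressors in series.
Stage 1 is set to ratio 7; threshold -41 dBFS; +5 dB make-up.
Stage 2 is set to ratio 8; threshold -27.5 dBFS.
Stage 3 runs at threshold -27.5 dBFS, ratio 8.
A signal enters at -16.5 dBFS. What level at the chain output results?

-32.5 dBFS

Stage 1: 24.5 dB above -41 dBFS, reduced 7:1 to 3.5 dB above → -37.5 dBFS; +5 dB make-up → -32.5 dBFS.
Stage 2: -32.5 dBFS is at or below the -27.5 dBFS threshold — no compression; output -32.5 dBFS.
Stage 3: -32.5 dBFS ≤ -27.5 dBFS, so stage 3 doesn't engage; output -32.5 dBFS.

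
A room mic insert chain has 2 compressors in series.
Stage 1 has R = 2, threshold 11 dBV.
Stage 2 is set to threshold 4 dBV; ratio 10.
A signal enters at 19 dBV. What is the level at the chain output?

Stage 1: 8 dB above 11 dBV, reduced 2:1 to 4 dB above → 15 dBV.
Stage 2: 15 dBV is 11 dB over 4 dBV; at 10:1 that becomes 1.1 dB over, giving 5.1 dBV.

5.1 dBV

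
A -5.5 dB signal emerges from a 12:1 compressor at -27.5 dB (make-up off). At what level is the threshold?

Input is 24 dB above T (since output overshoot × R = input overshoot: (-27.5 − T)·12 = -5.5 − T gives T = -29.5 dB).
Check: -29.5 + (-5.5 − (-29.5))/12 = -29.5 + 2 = -27.5 dB. ✓

-29.5 dB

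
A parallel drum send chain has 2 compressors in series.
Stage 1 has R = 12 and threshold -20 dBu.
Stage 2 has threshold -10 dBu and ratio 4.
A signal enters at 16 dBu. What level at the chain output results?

Stage 1: 36 dB above -20 dBu, reduced 12:1 to 3 dB above → -17 dBu.
Stage 2: -17 dBu is at or below the -10 dBu threshold — no compression; output -17 dBu.

-17 dBu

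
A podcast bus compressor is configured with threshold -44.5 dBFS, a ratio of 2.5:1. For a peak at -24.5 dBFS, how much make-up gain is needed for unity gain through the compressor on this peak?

Without make-up, output = threshold + overshoot/2.5 = -44.5 + 8 = -36.5 dBFS.
Gap to target: 12 dB.

12 dB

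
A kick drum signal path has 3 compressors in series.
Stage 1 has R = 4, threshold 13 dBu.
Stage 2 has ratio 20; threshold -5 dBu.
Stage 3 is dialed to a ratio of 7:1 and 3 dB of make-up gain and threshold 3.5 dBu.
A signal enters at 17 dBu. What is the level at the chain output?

-1.05 dBu

Stage 1: 4 dB above 13 dBu, reduced 4:1 to 1 dB above → 14 dBu.
Stage 2: 14 dBu is 19 dB over -5 dBu; at 20:1 that becomes 0.95 dB over, giving -4.05 dBu.
Stage 3: -4.05 dBu ≤ 3.5 dBu, so stage 3 doesn't engage; make-up brings it to -1.05 dBu.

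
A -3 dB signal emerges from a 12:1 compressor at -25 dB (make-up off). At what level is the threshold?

-27 dB

Input is 24 dB above T (since output overshoot × R = input overshoot: (-25 − T)·12 = -3 − T gives T = -27 dB).
Check: -27 + (-3 − (-27))/12 = -27 + 2 = -25 dB. ✓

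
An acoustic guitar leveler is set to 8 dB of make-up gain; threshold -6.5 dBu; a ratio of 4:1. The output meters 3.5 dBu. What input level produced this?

1.5 dBu

Remove make-up: 3.5 − 8 = -4.5 dBu.
The compressed level sits -4.5 − (-6.5) = 2 dB over threshold.
Undo the ratio: input overshoot = 2 × 4 = 8 dB, giving input = 1.5 dBu.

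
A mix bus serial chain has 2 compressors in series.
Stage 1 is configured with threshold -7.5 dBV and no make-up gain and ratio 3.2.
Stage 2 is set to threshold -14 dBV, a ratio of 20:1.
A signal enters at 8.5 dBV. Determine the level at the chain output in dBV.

Stage 1: 8.5 dBV is 16 dB over -7.5 dBV; at 3.2:1 that becomes 5 dB over, giving -2.5 dBV.
Stage 2: 11.5 dB above -14 dBV, reduced 20:1 to 0.575 dB above → -13.425 dBV.

-13.425 dBV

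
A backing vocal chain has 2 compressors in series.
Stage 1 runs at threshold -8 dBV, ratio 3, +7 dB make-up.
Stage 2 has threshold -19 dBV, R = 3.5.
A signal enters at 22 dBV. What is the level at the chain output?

-11 dBV

Stage 1: overshoot 30 dB → 30/3 = 10 dB → 2 dBV; +7 dB make-up → 9 dBV.
Stage 2: overshoot 28 dB → 28/3.5 = 8 dB → -11 dBV.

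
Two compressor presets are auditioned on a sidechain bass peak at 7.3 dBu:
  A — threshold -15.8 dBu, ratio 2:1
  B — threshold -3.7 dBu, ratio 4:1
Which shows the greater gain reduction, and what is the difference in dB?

A: 23.1 dB over, compressed to 11.55 dB over, so 11.55 dB of GR.
B: 11 dB over, compressed to 2.75 dB over, so 8.25 dB of GR.
Difference: 3.3 dB in favour of A.

A, by 3.3 dB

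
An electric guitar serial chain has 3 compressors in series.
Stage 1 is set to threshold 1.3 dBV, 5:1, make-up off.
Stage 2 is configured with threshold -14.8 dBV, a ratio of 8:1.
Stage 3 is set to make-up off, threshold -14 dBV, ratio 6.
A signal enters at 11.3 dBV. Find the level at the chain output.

-13.75625 dBV

Stage 1: overshoot 10 dB → 10/5 = 2 dB → 3.3 dBV.
Stage 2: 3.3 dBV is 18.1 dB over -14.8 dBV; at 8:1 that becomes 2.2625 dB over, giving -12.5375 dBV.
Stage 3: overshoot 1.4625 dB → 1.4625/6 = 0.24375 dB → -13.75625 dBV.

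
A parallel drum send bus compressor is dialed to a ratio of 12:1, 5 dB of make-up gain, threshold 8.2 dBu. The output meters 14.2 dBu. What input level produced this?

Remove make-up: 14.2 − 5 = 9.2 dBu.
The compressed level sits 9.2 − 8.2 = 1 dB over threshold.
Input overshoot = R × output overshoot = 12 dB → input = 8.2 + 12 = 20.2 dBu.

20.2 dBu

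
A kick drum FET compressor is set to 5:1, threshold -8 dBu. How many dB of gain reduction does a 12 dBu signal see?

12 dBu exceeds the threshold by 20 dB.
A 5:1 ratio leaves 4 dB of that excess.
So the signal is attenuated by 20 − 4 = 16 dB.

16 dB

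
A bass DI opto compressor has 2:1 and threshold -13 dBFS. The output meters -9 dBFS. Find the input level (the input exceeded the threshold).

-5 dBFS

The compressed level sits -9 − (-13) = 4 dB over threshold.
Input overshoot = R × output overshoot = 8 dB → input = -13 + 8 = -5 dBFS.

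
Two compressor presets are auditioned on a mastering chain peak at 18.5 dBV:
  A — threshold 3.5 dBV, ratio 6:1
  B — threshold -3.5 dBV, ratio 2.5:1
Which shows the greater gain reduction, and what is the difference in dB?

B, by 0.7 dB

A: GR = 15 − 15/6 = 12.5 dB.
B: GR = 22 − 22/2.5 = 13.2 dB.
Difference: 0.7 dB in favour of B.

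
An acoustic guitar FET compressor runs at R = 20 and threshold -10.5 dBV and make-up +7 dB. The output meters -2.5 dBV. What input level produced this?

Remove make-up: -2.5 − 7 = -9.5 dBV.
The compressed level sits -9.5 − (-10.5) = 1 dB over threshold.
Undo the ratio: input overshoot = 1 × 20 = 20 dB, giving input = 9.5 dBV.

9.5 dBV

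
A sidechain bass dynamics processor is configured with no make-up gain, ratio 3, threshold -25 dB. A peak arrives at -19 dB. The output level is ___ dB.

The input is 6 dB above the -25 dB threshold.
The 6 dB excess becomes 2 dB after 3:1 reduction.
So the level is -25 + 2 = -23 dB.

-23 dB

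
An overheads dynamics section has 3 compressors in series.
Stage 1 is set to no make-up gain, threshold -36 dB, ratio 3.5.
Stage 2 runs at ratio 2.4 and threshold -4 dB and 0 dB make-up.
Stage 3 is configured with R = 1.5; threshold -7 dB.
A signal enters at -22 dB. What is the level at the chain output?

-32 dB

Stage 1: overshoot 14 dB → 14/3.5 = 4 dB → -32 dB.
Stage 2: -32 dB ≤ -4 dB, so stage 2 doesn't engage; output -32 dB.
Stage 3: -32 dB is at or below the -7 dB threshold — no compression; output -32 dB.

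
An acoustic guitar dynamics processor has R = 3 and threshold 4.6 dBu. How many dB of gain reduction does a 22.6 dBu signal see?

12 dB

Overshoot = 22.6 − 4.6 = 18 dB.
A 3:1 ratio leaves 6 dB of that excess.
Gain reduction = 18 − 6 = 12 dB.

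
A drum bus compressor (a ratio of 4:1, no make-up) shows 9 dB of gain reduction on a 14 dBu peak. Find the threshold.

Let T be the threshold. Output overshoot = (input overshoot)/R, so 5 − T = (14 − T)/4.
4·(5 − T) = 14 − T → 3·T = 20 − 14 = 6.
T = 6/3 = 2 dBu.

2 dBu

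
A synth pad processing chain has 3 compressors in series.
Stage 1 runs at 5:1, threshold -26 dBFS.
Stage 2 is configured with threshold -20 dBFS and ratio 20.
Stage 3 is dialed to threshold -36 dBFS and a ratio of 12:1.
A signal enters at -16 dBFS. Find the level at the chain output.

-35 dBFS

Stage 1: 10 dB above -26 dBFS, reduced 5:1 to 2 dB above → -24 dBFS.
Stage 2: -24 dBFS ≤ -20 dBFS, so stage 2 doesn't engage; output -24 dBFS.
Stage 3: 12 dB above -36 dBFS, reduced 12:1 to 1 dB above → -35 dBFS.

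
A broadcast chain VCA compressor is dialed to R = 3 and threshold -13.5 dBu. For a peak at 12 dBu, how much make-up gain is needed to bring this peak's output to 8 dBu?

Without make-up, output = threshold + overshoot/3 = -13.5 + 8.5 = -5 dBu.
Gap to target: 13 dB.

13 dB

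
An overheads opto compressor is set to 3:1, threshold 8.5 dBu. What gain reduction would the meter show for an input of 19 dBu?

The signal is 10.5 dB above threshold.
A 3:1 ratio leaves 3.5 dB of that excess.
GR = overshoot in − overshoot out = 10.5 − 3.5 = 7 dB.

7 dB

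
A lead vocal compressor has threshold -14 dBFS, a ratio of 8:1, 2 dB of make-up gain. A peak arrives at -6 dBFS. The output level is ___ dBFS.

The input is 8 dB above the -14 dBFS threshold.
At 8:1 the overshoot is divided by 8, leaving 1 dB above threshold.
So the level is -14 + 1 = -13 dBFS; make-up adds 2 dB, giving -11 dBFS.

-11 dBFS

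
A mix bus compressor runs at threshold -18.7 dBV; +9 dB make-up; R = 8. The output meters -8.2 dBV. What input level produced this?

-6.7 dBV

Remove make-up: -8.2 − 9 = -17.2 dBV.
The compressed level sits -17.2 − (-18.7) = 1.5 dB over threshold.
Input overshoot = R × output overshoot = 12 dB → input = -18.7 + 12 = -6.7 dBV.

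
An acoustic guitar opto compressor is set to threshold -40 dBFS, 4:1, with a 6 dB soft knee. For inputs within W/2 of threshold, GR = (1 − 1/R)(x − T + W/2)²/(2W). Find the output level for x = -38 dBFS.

x − T + W/2 = -38 − (-40) + 3 = 5.
GR = (1 − 1/4) × 5² / 12 = 0.75 × 25 / 12 = 1.5625 dB.
Output = -38 − 1.5625 = -39.5625 dBFS.

-39.5625 dBFS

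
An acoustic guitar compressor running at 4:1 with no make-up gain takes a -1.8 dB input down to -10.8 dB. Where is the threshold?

-13.8 dB

Let T be the threshold. Output overshoot = (input overshoot)/R, so -10.8 − T = (-1.8 − T)/4.
4·(-10.8 − T) = -1.8 − T → 3·T = -43.2 − (-1.8) = -41.4.
T = -41.4/3 = -13.8 dB.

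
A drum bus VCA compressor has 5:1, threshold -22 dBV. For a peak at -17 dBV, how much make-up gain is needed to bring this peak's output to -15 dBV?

Without make-up, output = threshold + overshoot/5 = -22 + 1 = -21 dBV.
Gap to target: 6 dB.

6 dB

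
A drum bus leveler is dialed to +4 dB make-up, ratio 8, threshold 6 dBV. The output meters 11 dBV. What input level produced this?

Before make-up, the level was 11 − 4 = 7 dBV.
Post-compression overshoot = 7 − 6 = 1 dB.
Undo the ratio: input overshoot = 1 × 8 = 8 dB, giving input = 14 dBV.

14 dBV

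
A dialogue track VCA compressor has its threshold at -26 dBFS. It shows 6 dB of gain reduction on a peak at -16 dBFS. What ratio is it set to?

Input overshoot = -16 − (-26) = 10 dB.
Output overshoot = 10 − 6 = 4 dB.
Ratio = input overshoot / output overshoot = 10 / 4 = 2.5.

2.5:1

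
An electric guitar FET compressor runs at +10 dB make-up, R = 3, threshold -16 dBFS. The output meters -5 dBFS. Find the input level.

-13 dBFS

Remove make-up: -5 − 10 = -15 dBFS.
Post-compression overshoot = -15 − (-16) = 1 dB.
Undo the ratio: input overshoot = 1 × 3 = 3 dB, giving input = -13 dBFS.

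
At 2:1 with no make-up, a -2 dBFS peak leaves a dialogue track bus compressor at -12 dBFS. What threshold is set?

Let T be the threshold. Output overshoot = (input overshoot)/R, so -12 − T = (-2 − T)/2.
2·(-12 − T) = -2 − T → 1·T = -24 − (-2) = -22.
T = -22/1 = -22 dBFS.

-22 dBFS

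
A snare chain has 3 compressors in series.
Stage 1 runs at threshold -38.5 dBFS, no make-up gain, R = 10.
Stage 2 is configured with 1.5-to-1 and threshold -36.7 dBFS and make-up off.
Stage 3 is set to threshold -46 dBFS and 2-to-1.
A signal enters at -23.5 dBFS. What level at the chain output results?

-41.5 dBFS

Stage 1: 15 dB above -38.5 dBFS, reduced 10:1 to 1.5 dB above → -37 dBFS.
Stage 2: -37 dBFS is at or below the -36.7 dBFS threshold — no compression; output -37 dBFS.
Stage 3: 9 dB above -46 dBFS, reduced 2:1 to 4.5 dB above → -41.5 dBFS.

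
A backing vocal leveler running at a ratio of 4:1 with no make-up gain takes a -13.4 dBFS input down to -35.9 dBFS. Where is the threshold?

-43.4 dBFS

Let T be the threshold. Output overshoot = (input overshoot)/R, so -35.9 − T = (-13.4 − T)/4.
4·(-35.9 − T) = -13.4 − T → 3·T = -143.6 − (-13.4) = -130.2.
T = -130.2/3 = -43.4 dBFS.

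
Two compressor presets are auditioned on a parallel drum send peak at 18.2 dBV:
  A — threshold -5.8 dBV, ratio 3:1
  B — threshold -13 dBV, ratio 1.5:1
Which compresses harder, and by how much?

A: overshoot 24 dB → output overshoot 8 dB → GR 16 dB.
B: overshoot 31.2 dB → output overshoot 20.8 dB → GR 10.4 dB.
Difference: 5.6 dB in favour of A.

A, by 5.6 dB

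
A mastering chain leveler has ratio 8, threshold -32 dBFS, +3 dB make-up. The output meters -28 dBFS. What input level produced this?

-24 dBFS

Remove make-up: -28 − 3 = -31 dBFS.
The compressed level sits -31 − (-32) = 1 dB over threshold.
Before 8:1 compression the overshoot was 1 × 8 = 8 dB, so input = -32 + 8 = -24 dBFS.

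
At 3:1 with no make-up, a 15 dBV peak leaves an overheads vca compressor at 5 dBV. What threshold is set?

Input is 15 dB above T (since output overshoot × R = input overshoot: (5 − T)·3 = 15 − T gives T = 0 dBV).
Check: 0 + (15 − 0)/3 = 0 + 5 = 5 dBV. ✓

0 dBV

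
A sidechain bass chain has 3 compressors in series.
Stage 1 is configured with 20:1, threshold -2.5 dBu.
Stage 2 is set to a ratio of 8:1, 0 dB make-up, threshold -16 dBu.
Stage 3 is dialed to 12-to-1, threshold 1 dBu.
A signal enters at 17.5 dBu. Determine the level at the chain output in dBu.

Stage 1: overshoot 20 dB → 20/20 = 1 dB → -1.5 dBu.
Stage 2: 14.5 dB above -16 dBu, reduced 8:1 to 1.8125 dB above → -14.1875 dBu.
Stage 3: -14.1875 dBu is at or below the 1 dBu threshold — no compression; output -14.1875 dBu.

-14.1875 dBu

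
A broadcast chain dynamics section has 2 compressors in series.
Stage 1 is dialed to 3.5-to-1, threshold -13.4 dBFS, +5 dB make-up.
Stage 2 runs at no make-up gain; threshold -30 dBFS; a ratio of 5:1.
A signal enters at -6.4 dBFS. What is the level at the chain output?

-25.28 dBFS

Stage 1: 7 dB above -13.4 dBFS, reduced 3.5:1 to 2 dB above → -11.4 dBFS; +5 dB make-up → -6.4 dBFS.
Stage 2: overshoot 23.6 dB → 23.6/5 = 4.72 dB → -25.28 dBFS.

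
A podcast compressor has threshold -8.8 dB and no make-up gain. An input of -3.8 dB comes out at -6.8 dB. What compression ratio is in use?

Input overshoot = -3.8 − (-8.8) = 5 dB; output overshoot = -6.8 − (-8.8) = 2 dB.
Ratio = 5 / 2 = 2.5.

2.5:1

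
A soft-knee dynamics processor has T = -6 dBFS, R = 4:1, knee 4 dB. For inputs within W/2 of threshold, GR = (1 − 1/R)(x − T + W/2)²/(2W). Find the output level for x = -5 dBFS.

-5.84375 dBFS

x − T + W/2 = -5 − (-6) + 2 = 3.
GR = (1 − 1/4) × 3² / 8 = 0.75 × 9 / 8 = 0.84375 dB.
Output = -5 − 0.84375 = -5.84375 dBFS.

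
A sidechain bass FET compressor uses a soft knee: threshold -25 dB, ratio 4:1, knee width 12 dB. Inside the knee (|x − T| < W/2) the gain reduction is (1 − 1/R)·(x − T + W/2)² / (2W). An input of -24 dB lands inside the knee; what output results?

x − T + W/2 = -24 − (-25) + 6 = 7.
GR = (1 − 1/4) × 7² / 24 = 0.75 × 49 / 24 = 1.53125 dB.
Output = -24 − 1.53125 = -25.53125 dB.

-25.53125 dB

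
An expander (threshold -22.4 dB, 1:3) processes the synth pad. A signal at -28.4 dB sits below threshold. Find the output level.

-40.4 dB

Below threshold, a 1:3 expander applies gain = (3−1)×(T − x) of attenuation.
(3−1) × 6 = 12 dB, so output = -28.4 − 12 = -40.4 dB.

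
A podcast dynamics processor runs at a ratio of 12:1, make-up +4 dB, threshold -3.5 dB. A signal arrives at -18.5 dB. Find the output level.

-18.5 dB is 15 dB below the -3.5 dB threshold, so no gain reduction is applied.
Make-up gain adds 4 dB: -18.5 + 4 = -14.5 dB.

-14.5 dB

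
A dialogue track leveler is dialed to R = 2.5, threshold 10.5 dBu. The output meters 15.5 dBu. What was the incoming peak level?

23 dBu

Post-compression overshoot = 15.5 − 10.5 = 5 dB.
Undo the ratio: input overshoot = 5 × 2.5 = 12.5 dB, giving input = 23 dBu.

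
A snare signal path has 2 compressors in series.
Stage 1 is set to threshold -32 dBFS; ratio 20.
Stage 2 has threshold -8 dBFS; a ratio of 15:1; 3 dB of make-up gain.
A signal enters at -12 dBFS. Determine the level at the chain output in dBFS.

Stage 1: overshoot 20 dB → 20/20 = 1 dB → -31 dBFS.
Stage 2: -31 dBFS is at or below the -8 dBFS threshold — no compression; make-up brings it to -28 dBFS.

-28 dBFS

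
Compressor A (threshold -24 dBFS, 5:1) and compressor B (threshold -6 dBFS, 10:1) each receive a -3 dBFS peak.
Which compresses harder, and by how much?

A: overshoot 21 dB → output overshoot 4.2 dB → GR 16.8 dB.
B: overshoot 3 dB → output overshoot 0.3 dB → GR 2.7 dB.
Difference: 14.1 dB in favour of A.

A, by 14.1 dB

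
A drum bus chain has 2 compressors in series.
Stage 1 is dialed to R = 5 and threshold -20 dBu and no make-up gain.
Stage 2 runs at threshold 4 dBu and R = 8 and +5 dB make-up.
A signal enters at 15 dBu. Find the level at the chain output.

-8 dBu

Stage 1: 35 dB above -20 dBu, reduced 5:1 to 7 dB above → -13 dBu.
Stage 2: -13 dBu is at or below the 4 dBu threshold — no compression; make-up brings it to -8 dBu.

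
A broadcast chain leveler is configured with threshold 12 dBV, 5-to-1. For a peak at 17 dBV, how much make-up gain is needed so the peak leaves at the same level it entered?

Without make-up, output = threshold + overshoot/5 = 12 + 1 = 13 dBV.
Gap to target: 4 dB.

4 dB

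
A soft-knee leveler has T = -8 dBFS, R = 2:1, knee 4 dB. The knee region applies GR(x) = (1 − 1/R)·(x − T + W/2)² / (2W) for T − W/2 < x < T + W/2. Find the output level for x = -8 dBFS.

x − T + W/2 = -8 − (-8) + 2 = 2.
GR = (1 − 1/2) × 2² / 8 = 0.5 × 4 / 8 = 0.25 dB.
Output = -8 − 0.25 = -8.25 dBFS.

-8.25 dBFS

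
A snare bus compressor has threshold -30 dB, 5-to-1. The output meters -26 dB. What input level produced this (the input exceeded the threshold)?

-10 dB

That's 4 dB above the -30 dB threshold.
Input overshoot = R × output overshoot = 20 dB → input = -30 + 20 = -10 dB.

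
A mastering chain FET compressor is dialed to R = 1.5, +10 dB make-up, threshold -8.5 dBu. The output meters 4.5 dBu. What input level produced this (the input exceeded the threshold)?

-4 dBu

Stripping the +10 dB make-up gives -5.5 dBu at the gain stage.
That's 3 dB above the -8.5 dBu threshold.
Undo the ratio: input overshoot = 3 × 1.5 = 4.5 dB, giving input = -4 dBu.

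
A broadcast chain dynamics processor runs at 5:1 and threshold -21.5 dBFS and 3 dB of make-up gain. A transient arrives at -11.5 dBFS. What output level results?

-16.5 dBFS

The input is 10 dB above the -21.5 dBFS threshold.
At 5:1 the overshoot is divided by 5, leaving 2 dB above threshold.
Output = -21.5 + 2 = -19.5 dBFS; make-up adds 3 dB, giving -16.5 dBFS.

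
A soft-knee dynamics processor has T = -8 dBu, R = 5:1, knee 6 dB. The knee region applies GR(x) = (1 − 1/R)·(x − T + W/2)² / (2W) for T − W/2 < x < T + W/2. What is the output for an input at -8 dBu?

x − T + W/2 = -8 − (-8) + 3 = 3.
GR = (1 − 1/5) × 3² / 12 = 0.8 × 9 / 12 = 0.6 dB.
Output = -8 − 0.6 = -8.6 dBu.

-8.6 dBu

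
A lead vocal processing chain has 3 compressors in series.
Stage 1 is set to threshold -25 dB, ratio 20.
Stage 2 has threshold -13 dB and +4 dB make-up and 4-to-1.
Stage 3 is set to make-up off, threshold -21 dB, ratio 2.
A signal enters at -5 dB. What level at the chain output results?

-20.5 dB

Stage 1: 20 dB above -25 dB, reduced 20:1 to 1 dB above → -24 dB.
Stage 2: below threshold (-24 ≤ -13); passes unchanged; make-up brings it to -20 dB.
Stage 3: -20 dB is 1 dB over -21 dB; at 2:1 that becomes 0.5 dB over, giving -20.5 dB.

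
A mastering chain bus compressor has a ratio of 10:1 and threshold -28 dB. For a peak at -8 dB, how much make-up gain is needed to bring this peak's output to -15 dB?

11 dB

Without make-up, output = threshold + overshoot/10 = -28 + 2 = -26 dB.
Gap to target: 11 dB.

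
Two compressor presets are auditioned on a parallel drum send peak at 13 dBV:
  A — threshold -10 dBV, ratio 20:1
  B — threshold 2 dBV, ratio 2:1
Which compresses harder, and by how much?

A, by 16.35 dB

A: 23 dB over, compressed to 1.15 dB over, so 21.85 dB of GR.
B: 11 dB over, compressed to 5.5 dB over, so 5.5 dB of GR.
A applies 16.35 dB more gain reduction.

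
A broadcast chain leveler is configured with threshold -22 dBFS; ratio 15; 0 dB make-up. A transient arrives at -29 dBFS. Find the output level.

-29 dBFS

-29 dBFS is 7 dB below the -22 dBFS threshold, so no gain reduction is applied.
Output = input = -29 dBFS.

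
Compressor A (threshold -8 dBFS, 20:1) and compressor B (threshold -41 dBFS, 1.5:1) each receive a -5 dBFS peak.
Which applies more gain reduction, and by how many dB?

B, by 9.15 dB

A: overshoot 3 dB → output overshoot 0.15 dB → GR 2.85 dB.
B: overshoot 36 dB → output overshoot 24 dB → GR 12 dB.
B applies 9.15 dB more gain reduction.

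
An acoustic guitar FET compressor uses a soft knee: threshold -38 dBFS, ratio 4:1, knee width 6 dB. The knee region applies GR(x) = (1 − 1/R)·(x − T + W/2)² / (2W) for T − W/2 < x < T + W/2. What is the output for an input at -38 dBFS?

x − T + W/2 = -38 − (-38) + 3 = 3.
GR = (1 − 1/4) × 3² / 12 = 0.75 × 9 / 12 = 0.5625 dB.
Output = -38 − 0.5625 = -38.5625 dBFS.

-38.5625 dBFS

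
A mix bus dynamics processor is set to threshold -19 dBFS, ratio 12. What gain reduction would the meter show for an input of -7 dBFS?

11 dB

Overshoot = -7 − (-19) = 12 dB.
A 12:1 ratio leaves 1 dB of that excess.
So the signal is attenuated by 12 − 1 = 11 dB.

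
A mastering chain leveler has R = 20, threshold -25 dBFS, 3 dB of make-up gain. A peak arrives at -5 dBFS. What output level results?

-21 dBFS

The input is 20 dB above the -25 dBFS threshold.
At 20:1 the overshoot is divided by 20, leaving 1 dB above threshold.
Output = -25 + 1 = -24 dBFS; make-up adds 3 dB, giving -21 dBFS.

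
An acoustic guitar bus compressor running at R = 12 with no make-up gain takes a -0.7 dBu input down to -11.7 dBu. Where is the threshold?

-12.7 dBu

Let T be the threshold. Output overshoot = (input overshoot)/R, so -11.7 − T = (-0.7 − T)/12.
12·(-11.7 − T) = -0.7 − T → 11·T = -140.4 − (-0.7) = -139.7.
T = -139.7/11 = -12.7 dBu.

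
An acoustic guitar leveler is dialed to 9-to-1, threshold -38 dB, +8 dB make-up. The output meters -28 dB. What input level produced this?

-20 dB

Stripping the +8 dB make-up gives -36 dB at the gain stage.
That's 2 dB above the -38 dB threshold.
Input overshoot = R × output overshoot = 18 dB → input = -38 + 18 = -20 dB.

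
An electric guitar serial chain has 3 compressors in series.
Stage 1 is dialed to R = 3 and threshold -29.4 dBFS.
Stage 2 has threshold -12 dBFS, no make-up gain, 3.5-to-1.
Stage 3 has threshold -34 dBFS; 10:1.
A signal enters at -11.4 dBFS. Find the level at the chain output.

-32.94 dBFS

Stage 1: -11.4 dBFS is 18 dB over -29.4 dBFS; at 3:1 that becomes 6 dB over, giving -23.4 dBFS.
Stage 2: -23.4 dBFS ≤ -12 dBFS, so stage 2 doesn't engage; output -23.4 dBFS.
Stage 3: 10.6 dB above -34 dBFS, reduced 10:1 to 1.06 dB above → -32.94 dBFS.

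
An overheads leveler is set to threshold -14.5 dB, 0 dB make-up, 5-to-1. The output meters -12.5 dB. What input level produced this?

That's 2 dB above the -14.5 dB threshold.
Undo the ratio: input overshoot = 2 × 5 = 10 dB, giving input = -4.5 dB.

-4.5 dB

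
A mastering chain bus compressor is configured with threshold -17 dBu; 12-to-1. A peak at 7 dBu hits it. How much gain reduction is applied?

22 dB

The signal is 24 dB above threshold.
A 12:1 ratio leaves 2 dB of that excess.
So the signal is attenuated by 24 − 2 = 22 dB.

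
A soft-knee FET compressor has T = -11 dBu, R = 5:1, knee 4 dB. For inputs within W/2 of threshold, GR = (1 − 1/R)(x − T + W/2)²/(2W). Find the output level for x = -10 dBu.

-10.9 dBu

x − T + W/2 = -10 − (-11) + 2 = 3.
GR = (1 − 1/5) × 3² / 8 = 0.8 × 9 / 8 = 0.9 dB.
Output = -10 − 0.9 = -10.9 dBu.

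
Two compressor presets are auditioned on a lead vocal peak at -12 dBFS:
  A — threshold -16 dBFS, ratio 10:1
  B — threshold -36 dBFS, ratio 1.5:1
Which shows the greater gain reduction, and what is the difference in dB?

A: overshoot 4 dB → output overshoot 0.4 dB → GR 3.6 dB.
B: overshoot 24 dB → output overshoot 16 dB → GR 8 dB.
B applies 4.4 dB more gain reduction.

B, by 4.4 dB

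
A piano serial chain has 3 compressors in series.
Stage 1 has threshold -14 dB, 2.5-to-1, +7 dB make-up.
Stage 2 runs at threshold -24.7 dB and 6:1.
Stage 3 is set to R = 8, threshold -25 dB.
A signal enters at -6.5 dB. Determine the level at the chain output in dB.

-24.53125 dB

Stage 1: 7.5 dB above -14 dB, reduced 2.5:1 to 3 dB above → -11 dB; +7 dB make-up → -4 dB.
Stage 2: overshoot 20.7 dB → 20.7/6 = 3.45 dB → -21.25 dB.
Stage 3: -21.25 dB is 3.75 dB over -25 dB; at 8:1 that becomes 0.46875 dB over, giving -24.53125 dB.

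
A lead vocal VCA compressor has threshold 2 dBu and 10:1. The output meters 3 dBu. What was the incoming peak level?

12 dBu

Post-compression overshoot = 3 − 2 = 1 dB.
Input overshoot = R × output overshoot = 10 dB → input = 2 + 10 = 12 dBu.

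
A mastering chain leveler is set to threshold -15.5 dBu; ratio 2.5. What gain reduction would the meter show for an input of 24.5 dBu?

24 dB

The signal is 40 dB above threshold.
A 2.5:1 ratio leaves 16 dB of that excess.
Gain reduction = 40 − 16 = 24 dB.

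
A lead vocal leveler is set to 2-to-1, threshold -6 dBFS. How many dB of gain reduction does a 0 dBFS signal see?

3 dB

The signal is 6 dB above threshold.
At 2:1, output sits 6/2 = 3 dB above threshold.
So the signal is attenuated by 6 − 3 = 3 dB.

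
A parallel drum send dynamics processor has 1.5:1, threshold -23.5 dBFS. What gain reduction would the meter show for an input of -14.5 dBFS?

3 dB

-14.5 dBFS exceeds the threshold by 9 dB.
After 1.5:1 compression the overshoot becomes 9/1.5 = 6 dB.
Gain reduction = 9 − 6 = 3 dB.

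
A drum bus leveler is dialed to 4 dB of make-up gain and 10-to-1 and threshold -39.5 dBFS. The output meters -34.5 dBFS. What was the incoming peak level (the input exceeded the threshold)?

-29.5 dBFS

Remove make-up: -34.5 − 4 = -38.5 dBFS.
That's 1 dB above the -39.5 dBFS threshold.
Input overshoot = R × output overshoot = 10 dB → input = -39.5 + 10 = -29.5 dBFS.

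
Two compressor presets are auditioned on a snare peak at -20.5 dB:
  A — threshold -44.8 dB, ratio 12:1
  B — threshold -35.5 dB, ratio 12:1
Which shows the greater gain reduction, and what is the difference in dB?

A, by 8.525 dB

A: overshoot 24.3 dB → output overshoot 2.025 dB → GR 22.275 dB.
B: overshoot 15 dB → output overshoot 1.25 dB → GR 13.75 dB.
A applies 8.525 dB more gain reduction.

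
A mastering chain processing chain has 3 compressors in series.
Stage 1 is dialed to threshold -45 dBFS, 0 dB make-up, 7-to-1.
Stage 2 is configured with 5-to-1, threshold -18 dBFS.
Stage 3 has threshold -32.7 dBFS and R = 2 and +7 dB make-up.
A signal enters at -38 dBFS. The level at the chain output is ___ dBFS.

-37 dBFS

Stage 1: overshoot 7 dB → 7/7 = 1 dB → -44 dBFS.
Stage 2: below threshold (-44 ≤ -18); passes unchanged; output -44 dBFS.
Stage 3: below threshold (-44 ≤ -32.7); passes unchanged; make-up brings it to -37 dBFS.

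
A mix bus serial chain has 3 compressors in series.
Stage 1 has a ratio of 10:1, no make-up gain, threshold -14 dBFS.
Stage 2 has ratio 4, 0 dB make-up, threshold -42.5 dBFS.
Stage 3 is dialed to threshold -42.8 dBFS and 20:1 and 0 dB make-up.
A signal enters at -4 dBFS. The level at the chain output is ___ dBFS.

-42.41625 dBFS

Stage 1: overshoot 10 dB → 10/10 = 1 dB → -13 dBFS.
Stage 2: 29.5 dB above -42.5 dBFS, reduced 4:1 to 7.375 dB above → -35.125 dBFS.
Stage 3: overshoot 7.675 dB → 7.675/20 = 0.38375 dB → -42.41625 dBFS.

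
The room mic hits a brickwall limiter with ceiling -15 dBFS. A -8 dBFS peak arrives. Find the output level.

At ∞:1, everything above -15 dBFS is held at the ceiling.

-15 dBFS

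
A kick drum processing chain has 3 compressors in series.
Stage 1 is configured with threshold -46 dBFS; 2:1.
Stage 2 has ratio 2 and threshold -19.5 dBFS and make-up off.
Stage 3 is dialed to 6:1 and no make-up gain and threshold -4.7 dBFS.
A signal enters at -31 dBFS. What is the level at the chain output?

-38.5 dBFS

Stage 1: overshoot 15 dB → 15/2 = 7.5 dB → -38.5 dBFS.
Stage 2: -38.5 dBFS is at or below the -19.5 dBFS threshold — no compression; output -38.5 dBFS.
Stage 3: -38.5 dBFS ≤ -4.7 dBFS, so stage 3 doesn't engage; output -38.5 dBFS.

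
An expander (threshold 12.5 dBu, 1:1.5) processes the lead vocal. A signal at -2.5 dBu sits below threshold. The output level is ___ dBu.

-10 dBu

Undershoot = 12.5 − (-2.5) = 15 dB.
At 1:1.5, that expands to 22.5 dB under threshold.
Output = 12.5 − 22.5 = -10 dBu.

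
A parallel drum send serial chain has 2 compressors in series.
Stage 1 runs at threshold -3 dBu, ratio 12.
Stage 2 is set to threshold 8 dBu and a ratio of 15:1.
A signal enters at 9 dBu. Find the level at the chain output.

-2 dBu

Stage 1: 9 dBu is 12 dB over -3 dBu; at 12:1 that becomes 1 dB over, giving -2 dBu.
Stage 2: -2 dBu is at or below the 8 dBu threshold — no compression; output -2 dBu.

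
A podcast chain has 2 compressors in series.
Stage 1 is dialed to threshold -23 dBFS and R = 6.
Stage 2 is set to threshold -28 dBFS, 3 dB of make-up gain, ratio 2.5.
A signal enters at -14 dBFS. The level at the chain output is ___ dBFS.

-22.4 dBFS

Stage 1: overshoot 9 dB → 9/6 = 1.5 dB → -21.5 dBFS.
Stage 2: -21.5 dBFS is 6.5 dB over -28 dBFS; at 2.5:1 that becomes 2.6 dB over, giving -25.4 dBFS; +3 dB make-up → -22.4 dBFS.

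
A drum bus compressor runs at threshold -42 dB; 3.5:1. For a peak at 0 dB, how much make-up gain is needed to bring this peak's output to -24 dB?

Overshoot 42 dB → 42/3.5 = 12 dB after compression, so the compressed level is -42 + 12 = -30 dB.
Make-up = target − compressed = -24 − (-30) = 6 dB.

6 dB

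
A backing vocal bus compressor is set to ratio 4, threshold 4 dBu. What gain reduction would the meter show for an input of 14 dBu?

7.5 dB

14 dBu exceeds the threshold by 10 dB.
After 4:1 compression the overshoot becomes 10/4 = 2.5 dB.
GR = overshoot in − overshoot out = 10 − 2.5 = 7.5 dB.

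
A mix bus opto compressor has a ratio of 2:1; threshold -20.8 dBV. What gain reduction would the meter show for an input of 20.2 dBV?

20.5 dB

The signal is 41 dB above threshold.
At 2:1, output sits 41/2 = 20.5 dB above threshold.
Gain reduction = 41 − 20.5 = 20.5 dB.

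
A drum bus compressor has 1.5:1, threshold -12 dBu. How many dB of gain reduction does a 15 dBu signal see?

9 dB

15 dBu exceeds the threshold by 27 dB.
At 1.5:1, output sits 27/1.5 = 18 dB above threshold.
Gain reduction = 27 − 18 = 9 dB.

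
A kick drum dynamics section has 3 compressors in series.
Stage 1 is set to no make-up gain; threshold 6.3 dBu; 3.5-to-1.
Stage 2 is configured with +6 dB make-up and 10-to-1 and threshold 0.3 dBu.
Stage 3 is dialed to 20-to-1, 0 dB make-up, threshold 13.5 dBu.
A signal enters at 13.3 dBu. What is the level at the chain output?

7.1 dBu

Stage 1: overshoot 7 dB → 7/3.5 = 2 dB → 8.3 dBu.
Stage 2: 8 dB above 0.3 dBu, reduced 10:1 to 0.8 dB above → 1.1 dBu; +6 dB make-up → 7.1 dBu.
Stage 3: below threshold (7.1 ≤ 13.5); passes unchanged; output 7.1 dBu.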